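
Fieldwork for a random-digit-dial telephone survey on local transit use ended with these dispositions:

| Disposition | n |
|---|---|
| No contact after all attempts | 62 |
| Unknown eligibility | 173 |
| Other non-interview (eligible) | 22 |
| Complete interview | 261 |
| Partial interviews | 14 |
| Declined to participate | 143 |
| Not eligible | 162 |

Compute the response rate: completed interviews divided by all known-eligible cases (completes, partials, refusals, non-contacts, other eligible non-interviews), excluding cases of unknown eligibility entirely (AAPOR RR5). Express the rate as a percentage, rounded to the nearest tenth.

52.0%

Num = 261
Denominator = 261 + 14 + 143 + 62 + 22 = 502
RR5 = 261 / 502 = 0.5199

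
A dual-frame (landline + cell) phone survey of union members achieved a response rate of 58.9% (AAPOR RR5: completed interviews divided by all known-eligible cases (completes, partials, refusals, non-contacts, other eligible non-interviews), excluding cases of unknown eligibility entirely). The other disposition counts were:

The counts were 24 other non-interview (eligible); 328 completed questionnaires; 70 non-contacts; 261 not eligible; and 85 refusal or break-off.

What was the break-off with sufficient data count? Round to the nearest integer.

50

RR5 = 328 / D = 0.589
D = 328 / 0.589 = 556.9
Remaining denominator categories sum to 507
break-off with sufficient data = 556.9 − 507 ≈ 50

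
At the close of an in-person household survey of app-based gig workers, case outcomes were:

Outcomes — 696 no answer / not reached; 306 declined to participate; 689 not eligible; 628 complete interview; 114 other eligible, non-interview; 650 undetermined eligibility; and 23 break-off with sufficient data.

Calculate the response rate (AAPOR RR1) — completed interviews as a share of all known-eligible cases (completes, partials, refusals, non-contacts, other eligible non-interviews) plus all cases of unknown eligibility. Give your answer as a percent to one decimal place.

Num: 628
Denom: 628 + 23 + 306 + 696 + 114 + 650 = 2417
RR1 = 628 / 2417 = 0.2598

26.0%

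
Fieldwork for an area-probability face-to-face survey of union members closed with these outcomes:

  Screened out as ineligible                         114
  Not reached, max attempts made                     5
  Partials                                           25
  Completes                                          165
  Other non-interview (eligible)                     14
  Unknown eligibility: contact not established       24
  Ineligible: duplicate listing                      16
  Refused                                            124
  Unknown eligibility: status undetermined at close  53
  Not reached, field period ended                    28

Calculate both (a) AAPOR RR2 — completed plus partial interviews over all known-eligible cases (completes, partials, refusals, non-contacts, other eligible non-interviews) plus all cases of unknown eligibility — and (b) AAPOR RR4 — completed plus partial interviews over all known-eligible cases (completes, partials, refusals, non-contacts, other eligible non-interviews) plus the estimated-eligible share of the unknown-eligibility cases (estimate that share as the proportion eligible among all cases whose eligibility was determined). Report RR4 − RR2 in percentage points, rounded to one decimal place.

2.1

No contact after all attempts = 28 + 5 = 33
Eligibility not determined = 24 + 53 = 77
Not eligible = 114 + 16 = 130
Numerator = 165 + 25 = 190
Denom = 165 + 25 + 124 + 33 + 14 + 77 = 438
RR2 = 190 / 438 = 0.4338
Known eligible = 165 + 25 + 124 + 33 + 14 = 361
e = 361 / (361 + 130) = 361 / 491 = 0.7352
Estimated eligible among unknowns = 0.7352 × 77 = 56.61
Denom = 361 + 56.61 = 417.61
RR4 = 190 / 417.61 = 0.4550
Difference = 45.50 − 43.38 = 2.12 percentage points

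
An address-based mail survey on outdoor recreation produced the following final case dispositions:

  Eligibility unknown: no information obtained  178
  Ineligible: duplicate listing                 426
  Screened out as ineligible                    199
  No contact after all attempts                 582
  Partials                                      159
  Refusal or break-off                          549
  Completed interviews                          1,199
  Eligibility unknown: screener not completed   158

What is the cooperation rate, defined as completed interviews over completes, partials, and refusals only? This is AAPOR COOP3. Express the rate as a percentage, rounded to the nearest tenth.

62.9%

Unknown eligibility = 158 + 178 = 336
Not eligible = 199 + 426 = 625
Num = 1199
Denominator = 1199 + 159 + 549 = 1907
COOP3 = 1199 / 1907 = 0.6287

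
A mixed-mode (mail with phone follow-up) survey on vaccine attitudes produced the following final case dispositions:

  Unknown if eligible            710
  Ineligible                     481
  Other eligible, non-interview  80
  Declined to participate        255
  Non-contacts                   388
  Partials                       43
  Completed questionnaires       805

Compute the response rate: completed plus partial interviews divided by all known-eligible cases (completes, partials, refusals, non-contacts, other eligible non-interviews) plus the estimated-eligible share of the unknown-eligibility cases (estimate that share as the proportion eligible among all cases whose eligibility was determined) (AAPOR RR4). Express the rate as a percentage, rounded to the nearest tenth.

40.1%

Numerator = 805 + 43 = 848
Determined eligible = 805 + 43 + 255 + 388 + 80 = 1571
e = 1571 / (1571 + 481) = 1571 / 2052 = 0.7656
Estimated eligible among unknowns = 0.7656 × 710 = 543.58
Denom = 1571 + 543.58 = 2114.58
RR4 = 848 / 2114.58 = 0.4010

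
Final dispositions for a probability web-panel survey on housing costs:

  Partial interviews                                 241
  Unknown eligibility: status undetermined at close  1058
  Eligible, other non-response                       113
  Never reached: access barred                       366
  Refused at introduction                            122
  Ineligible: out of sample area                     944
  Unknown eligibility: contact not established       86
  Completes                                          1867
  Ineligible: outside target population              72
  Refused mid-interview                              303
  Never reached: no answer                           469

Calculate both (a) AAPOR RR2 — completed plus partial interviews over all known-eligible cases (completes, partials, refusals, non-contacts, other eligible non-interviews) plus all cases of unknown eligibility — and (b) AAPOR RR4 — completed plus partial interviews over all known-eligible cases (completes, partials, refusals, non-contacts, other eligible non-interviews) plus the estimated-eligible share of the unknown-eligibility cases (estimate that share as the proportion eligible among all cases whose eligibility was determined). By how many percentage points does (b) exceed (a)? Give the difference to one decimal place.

2.7

Declined to participate = 122 + 303 = 425
No contact after all attempts = 469 + 366 = 835
Unknown eligibility = 86 + 1058 = 1144
Screened out, ineligible = 72 + 944 = 1016
Top = 1867 + 241 = 2108
Denom = 1867 + 241 + 425 + 835 + 113 + 1144 = 4625
RR2 = 2108 / 4625 = 0.4558
Determined eligible = 1867 + 241 + 425 + 835 + 113 = 3481
e = 3481 / (3481 + 1016) = 3481 / 4497 = 0.7741
Estimated eligible among unknowns = 0.7741 × 1144 = 885.57
Denom = 3481 + 885.57 = 4366.57
RR4 = 2108 / 4366.57 = 0.4828
Difference = 48.28 − 45.58 = 2.70 percentage points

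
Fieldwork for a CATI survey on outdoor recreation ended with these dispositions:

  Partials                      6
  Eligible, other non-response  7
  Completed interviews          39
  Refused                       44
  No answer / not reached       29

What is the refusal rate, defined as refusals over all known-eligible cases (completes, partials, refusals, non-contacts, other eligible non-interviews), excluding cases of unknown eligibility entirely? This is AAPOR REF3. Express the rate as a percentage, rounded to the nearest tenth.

35.2%

Top = 44
Denominator = 39 + 6 + 44 + 29 + 7 = 125
REF3 = 44 / 125 = 0.3520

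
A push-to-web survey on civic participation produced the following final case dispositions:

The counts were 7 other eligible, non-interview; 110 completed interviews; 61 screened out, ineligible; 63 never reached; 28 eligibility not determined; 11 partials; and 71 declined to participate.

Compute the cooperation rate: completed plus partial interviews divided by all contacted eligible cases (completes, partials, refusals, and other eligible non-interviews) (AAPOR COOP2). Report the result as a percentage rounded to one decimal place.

Numerator = 110 + 11 = 121
Denominator = 110 + 11 + 71 + 7 = 199
COOP2 = 121 / 199 = 0.6080

60.8%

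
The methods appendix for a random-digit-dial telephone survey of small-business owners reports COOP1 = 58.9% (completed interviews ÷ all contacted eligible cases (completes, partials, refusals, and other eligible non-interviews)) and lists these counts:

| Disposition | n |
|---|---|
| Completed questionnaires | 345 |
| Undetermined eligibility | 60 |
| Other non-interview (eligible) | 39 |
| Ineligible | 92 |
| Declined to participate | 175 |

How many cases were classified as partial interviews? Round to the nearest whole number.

COOP1 = 345 / D = 0.589
D = 345 / 0.589 = 585.7
Remaining denominator categories sum to 559
partial interviews = 585.7 − 559 ≈ 27

27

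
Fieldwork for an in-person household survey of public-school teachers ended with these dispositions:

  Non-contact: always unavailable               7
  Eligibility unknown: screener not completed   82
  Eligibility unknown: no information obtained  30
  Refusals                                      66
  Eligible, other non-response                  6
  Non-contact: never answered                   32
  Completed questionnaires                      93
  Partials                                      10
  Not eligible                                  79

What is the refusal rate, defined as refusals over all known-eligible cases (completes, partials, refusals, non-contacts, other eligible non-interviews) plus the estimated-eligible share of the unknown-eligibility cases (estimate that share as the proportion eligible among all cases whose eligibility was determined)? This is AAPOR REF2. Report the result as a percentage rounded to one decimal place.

22.3%

Never reached = 32 + 7 = 39
Unknown eligibility = 82 + 30 = 112
Top → 66
Eligible (known) → 93 + 10 + 66 + 39 + 6 = 214
e = 214 / (214 + 79) = 214 / 293 = 0.7304
Eligible share of unknowns → 0.7304 × 112 = 81.80
Denominator → 214 + 81.80 = 295.80
REF2 = 66 / 295.80 = 0.2231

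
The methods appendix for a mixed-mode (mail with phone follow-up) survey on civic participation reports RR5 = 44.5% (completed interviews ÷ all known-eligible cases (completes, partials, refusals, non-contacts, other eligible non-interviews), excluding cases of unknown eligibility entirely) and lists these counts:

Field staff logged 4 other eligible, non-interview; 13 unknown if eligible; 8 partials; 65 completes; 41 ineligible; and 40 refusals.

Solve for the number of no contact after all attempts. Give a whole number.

RR5 = 65 / D = 0.445
D = 65 / 0.445 = 146.1
Rest of base = 117
no contact after all attempts = 146.1 − 117 ≈ 29

29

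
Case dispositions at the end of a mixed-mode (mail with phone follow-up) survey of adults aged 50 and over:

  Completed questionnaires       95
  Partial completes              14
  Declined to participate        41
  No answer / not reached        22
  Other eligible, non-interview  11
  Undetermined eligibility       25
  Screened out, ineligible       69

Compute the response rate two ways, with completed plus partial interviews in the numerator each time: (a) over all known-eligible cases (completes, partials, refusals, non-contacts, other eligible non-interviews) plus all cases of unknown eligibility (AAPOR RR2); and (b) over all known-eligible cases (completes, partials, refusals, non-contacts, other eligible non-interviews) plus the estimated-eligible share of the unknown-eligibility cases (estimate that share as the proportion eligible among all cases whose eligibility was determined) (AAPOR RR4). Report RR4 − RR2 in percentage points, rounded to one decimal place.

1.8

Num → 95 + 14 = 109
Denominator → 95 + 14 + 41 + 22 + 11 + 25 = 208
RR2 = 109 / 208 = 0.5240
Known eligible → 95 + 14 + 41 + 22 + 11 = 183
e = 183 / (183 + 69) = 183 / 252 = 0.7262
Eligible share of unknowns → 0.7262 × 25 = 18.15
Denominator → 183 + 18.15 = 201.15
RR4 = 109 / 201.15 = 0.5419
Difference = 54.19 − 52.40 = 1.79 percentage points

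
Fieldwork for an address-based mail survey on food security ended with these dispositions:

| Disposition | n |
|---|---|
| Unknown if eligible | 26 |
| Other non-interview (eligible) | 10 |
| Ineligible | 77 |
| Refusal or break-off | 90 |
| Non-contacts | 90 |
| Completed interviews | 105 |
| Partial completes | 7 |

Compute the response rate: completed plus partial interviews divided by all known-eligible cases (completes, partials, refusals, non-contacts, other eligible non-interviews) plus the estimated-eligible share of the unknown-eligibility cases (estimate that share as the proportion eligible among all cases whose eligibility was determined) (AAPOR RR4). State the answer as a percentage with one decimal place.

34.7%

Numerator → 105 + 7 = 112
Eligible (known) → 105 + 7 + 90 + 90 + 10 = 302
e = 302 / (302 + 77) = 302 / 379 = 0.7968
Estimated eligible among unknowns → 0.7968 × 26 = 20.72
Denominator → 302 + 20.72 = 322.72
RR4 = 112 / 322.72 = 0.3471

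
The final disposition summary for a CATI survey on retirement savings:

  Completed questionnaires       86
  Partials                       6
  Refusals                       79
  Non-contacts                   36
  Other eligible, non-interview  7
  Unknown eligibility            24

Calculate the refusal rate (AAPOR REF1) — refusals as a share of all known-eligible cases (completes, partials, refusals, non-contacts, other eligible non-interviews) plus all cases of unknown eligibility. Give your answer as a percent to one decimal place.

33.2%

Numerator = 79
Denominator = 86 + 6 + 79 + 36 + 7 + 24 = 238
REF1 = 79 / 238 = 0.3319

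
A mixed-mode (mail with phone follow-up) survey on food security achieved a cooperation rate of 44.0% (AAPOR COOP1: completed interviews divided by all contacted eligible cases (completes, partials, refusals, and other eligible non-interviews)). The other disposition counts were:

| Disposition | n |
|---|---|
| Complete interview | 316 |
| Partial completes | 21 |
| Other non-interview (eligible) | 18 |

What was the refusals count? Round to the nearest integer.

363

COOP1 = 316 / D = 0.440
D = 316 / 0.440 = 718.2
Other denominator terms total 355
refusals = 718.2 − 355 ≈ 363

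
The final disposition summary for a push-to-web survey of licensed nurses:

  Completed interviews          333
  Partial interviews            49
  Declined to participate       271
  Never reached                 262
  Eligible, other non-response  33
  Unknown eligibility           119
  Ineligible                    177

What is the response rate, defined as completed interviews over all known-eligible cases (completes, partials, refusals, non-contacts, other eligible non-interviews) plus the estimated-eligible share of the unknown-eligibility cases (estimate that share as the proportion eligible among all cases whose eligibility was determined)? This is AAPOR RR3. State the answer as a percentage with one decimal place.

31.8%

Num: 333
Known eligible: 333 + 49 + 271 + 262 + 33 = 948
e = 948 / (948 + 177) = 948 / 1125 = 0.8427
Estimated eligible among unknowns: 0.8427 × 119 = 100.28
Base: 948 + 100.28 = 1048.28
RR3 = 333 / 1048.28 = 0.3177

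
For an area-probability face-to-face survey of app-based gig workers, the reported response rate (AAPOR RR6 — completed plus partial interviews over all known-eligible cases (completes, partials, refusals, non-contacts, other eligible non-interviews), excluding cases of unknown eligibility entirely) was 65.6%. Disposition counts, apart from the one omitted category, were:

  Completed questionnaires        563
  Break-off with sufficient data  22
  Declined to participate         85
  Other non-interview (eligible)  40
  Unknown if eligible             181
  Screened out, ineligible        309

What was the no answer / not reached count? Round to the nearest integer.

182

Num → 563 + 22 = 585
RR6 = 585 / D = 0.656
D = 585 / 0.656 = 891.8
Remaining denominator categories sum to 710
no answer / not reached = 891.8 − 710 ≈ 182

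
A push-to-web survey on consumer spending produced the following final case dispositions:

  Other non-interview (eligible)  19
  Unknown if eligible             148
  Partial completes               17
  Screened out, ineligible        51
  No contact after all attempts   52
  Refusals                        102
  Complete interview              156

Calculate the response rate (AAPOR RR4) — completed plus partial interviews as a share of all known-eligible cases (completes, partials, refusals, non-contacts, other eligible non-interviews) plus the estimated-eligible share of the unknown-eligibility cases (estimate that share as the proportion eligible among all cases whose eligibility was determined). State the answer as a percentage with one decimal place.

36.4%

Num → 156 + 17 = 173
Eligible (known) → 156 + 17 + 102 + 52 + 19 = 346
e = 346 / (346 + 51) = 346 / 397 = 0.8715
Eligible share of unknowns → 0.8715 × 148 = 128.98
Base → 346 + 128.98 = 474.98
RR4 = 173 / 474.98 = 0.3642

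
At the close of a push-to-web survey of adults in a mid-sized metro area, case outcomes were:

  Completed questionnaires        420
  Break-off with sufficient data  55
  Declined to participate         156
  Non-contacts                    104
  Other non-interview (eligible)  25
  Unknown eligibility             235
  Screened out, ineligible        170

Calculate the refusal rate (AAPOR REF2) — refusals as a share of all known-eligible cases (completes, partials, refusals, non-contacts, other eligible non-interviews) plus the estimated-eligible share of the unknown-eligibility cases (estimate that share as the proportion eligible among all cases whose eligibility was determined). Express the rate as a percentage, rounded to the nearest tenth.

16.4%

Num: 156
Eligible (known): 420 + 55 + 156 + 104 + 25 = 760
e = 760 / (760 + 170) = 760 / 930 = 0.8172
e × U: 0.8172 × 235 = 192.04
Denom: 760 + 192.04 = 952.04
REF2 = 156 / 952.04 = 0.1639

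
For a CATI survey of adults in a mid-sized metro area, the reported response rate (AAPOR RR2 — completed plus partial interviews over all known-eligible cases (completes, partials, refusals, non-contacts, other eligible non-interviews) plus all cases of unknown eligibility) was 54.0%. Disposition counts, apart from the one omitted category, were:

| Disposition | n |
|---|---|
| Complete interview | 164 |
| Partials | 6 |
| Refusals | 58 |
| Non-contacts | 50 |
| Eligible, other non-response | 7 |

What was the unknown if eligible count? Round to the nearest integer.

Top → 164 + 6 = 170
RR2 = 170 / D = 0.540
D = 170 / 0.540 = 314.8
Remaining denominator categories sum to 285
unknown if eligible = 314.8 − 285 ≈ 30

30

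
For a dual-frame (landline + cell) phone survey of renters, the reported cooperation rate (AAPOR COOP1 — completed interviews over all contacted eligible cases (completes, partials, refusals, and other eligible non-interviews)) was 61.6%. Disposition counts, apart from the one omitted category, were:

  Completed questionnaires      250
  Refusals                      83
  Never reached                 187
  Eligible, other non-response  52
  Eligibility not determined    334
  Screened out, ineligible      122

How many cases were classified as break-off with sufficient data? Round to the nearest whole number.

21

COOP1 = 250 / D = 0.616
D = 250 / 0.616 = 405.8
Rest of base = 385
break-off with sufficient data = 405.8 − 385 ≈ 21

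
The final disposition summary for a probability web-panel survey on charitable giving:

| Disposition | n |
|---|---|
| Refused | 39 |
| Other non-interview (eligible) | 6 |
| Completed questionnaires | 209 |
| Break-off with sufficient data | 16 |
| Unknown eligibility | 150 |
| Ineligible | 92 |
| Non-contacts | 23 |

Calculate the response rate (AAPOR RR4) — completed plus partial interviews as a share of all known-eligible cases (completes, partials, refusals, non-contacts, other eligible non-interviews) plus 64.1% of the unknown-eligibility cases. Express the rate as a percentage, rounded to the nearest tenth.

57.8%

Top: 209 + 16 = 225
Eligible (known): 209 + 16 + 39 + 23 + 6 = 293
e × U: 0.6410 × 150 = 96.15
Base: 293 + 96.15 = 389.15
RR4 = 225 / 389.15 = 0.5782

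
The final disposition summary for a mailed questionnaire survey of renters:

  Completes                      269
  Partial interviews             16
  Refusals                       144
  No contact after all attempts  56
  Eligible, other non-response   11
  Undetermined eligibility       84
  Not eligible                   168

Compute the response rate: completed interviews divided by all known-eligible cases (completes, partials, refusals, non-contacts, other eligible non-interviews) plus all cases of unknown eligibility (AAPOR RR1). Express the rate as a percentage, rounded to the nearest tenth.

46.4%

Numerator: 269
Base: 269 + 16 + 144 + 56 + 11 + 84 = 580
RR1 = 269 / 580 = 0.4638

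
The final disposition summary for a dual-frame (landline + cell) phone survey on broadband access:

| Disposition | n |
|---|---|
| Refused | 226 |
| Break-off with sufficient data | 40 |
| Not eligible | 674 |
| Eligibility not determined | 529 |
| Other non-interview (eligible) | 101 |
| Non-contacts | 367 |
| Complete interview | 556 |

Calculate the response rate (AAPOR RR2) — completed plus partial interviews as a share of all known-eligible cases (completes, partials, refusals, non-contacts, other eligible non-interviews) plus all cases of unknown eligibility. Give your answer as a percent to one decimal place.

32.8%

Numerator = 556 + 40 = 596
Base = 556 + 40 + 226 + 367 + 101 + 529 = 1819
RR2 = 596 / 1819 = 0.3277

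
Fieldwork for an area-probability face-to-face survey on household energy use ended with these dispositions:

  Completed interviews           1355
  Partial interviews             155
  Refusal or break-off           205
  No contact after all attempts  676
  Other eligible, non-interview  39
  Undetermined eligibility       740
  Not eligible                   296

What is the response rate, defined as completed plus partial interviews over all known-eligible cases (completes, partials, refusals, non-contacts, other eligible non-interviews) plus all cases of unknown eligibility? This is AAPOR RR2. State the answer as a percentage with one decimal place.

Num → 1355 + 155 = 1510
Denom → 1355 + 155 + 205 + 676 + 39 + 740 = 3170
RR2 = 1510 / 3170 = 0.4763

47.6%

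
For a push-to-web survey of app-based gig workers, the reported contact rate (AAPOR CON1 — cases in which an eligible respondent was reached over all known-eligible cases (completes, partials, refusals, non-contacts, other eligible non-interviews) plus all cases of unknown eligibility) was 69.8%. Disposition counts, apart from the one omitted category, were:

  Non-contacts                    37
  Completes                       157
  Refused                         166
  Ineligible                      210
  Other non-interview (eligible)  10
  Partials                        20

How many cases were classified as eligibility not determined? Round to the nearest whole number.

116

Numerator: 157 + 20 + 166 + 10 = 353
CON1 = 353 / D = 0.698
D = 353 / 0.698 = 505.7
Rest of base = 390
eligibility not determined = 505.7 − 390 ≈ 116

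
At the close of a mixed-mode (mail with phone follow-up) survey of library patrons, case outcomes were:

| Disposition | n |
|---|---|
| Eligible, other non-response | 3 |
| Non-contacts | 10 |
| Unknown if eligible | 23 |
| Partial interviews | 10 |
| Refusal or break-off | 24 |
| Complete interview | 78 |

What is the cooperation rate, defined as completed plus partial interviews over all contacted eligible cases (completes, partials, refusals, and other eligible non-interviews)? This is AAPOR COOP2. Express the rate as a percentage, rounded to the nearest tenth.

Top → 78 + 10 = 88
Denom → 78 + 10 + 24 + 3 = 115
COOP2 = 88 / 115 = 0.7652

76.5%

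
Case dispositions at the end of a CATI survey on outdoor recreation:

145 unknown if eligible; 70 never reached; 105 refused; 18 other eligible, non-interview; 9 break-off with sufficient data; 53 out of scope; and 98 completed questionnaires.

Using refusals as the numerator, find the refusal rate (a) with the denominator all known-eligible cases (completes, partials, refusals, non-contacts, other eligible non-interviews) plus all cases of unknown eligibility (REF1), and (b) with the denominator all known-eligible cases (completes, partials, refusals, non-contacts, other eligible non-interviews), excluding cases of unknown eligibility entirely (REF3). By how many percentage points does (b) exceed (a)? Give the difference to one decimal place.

Num = 105
Base = 98 + 9 + 105 + 70 + 18 + 145 = 445
REF1 = 105 / 445 = 0.2360
Base = 98 + 9 + 105 + 70 + 18 = 300
REF3 = 105 / 300 = 0.3500
Difference = 35.00 − 23.60 = 11.40 percentage points

11.4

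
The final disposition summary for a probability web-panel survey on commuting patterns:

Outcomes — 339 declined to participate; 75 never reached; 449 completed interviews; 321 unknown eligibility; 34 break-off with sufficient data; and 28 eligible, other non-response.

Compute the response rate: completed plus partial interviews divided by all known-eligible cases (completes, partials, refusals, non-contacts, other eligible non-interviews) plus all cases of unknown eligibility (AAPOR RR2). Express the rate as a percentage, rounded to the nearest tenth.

Numerator: 449 + 34 = 483
Base: 449 + 34 + 339 + 75 + 28 + 321 = 1246
RR2 = 483 / 1246 = 0.3876

38.8%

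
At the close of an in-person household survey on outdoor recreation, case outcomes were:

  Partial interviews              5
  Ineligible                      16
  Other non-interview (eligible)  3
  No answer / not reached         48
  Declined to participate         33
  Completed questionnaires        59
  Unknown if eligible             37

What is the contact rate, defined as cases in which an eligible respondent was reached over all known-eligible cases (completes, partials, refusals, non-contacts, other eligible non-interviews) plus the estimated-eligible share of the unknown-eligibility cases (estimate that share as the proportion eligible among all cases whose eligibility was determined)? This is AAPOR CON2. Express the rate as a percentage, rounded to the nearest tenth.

55.1%

Top: 59 + 5 + 33 + 3 = 100
Determined eligible: 59 + 5 + 33 + 48 + 3 = 148
e = 148 / (148 + 16) = 148 / 164 = 0.9024
e × U: 0.9024 × 37 = 33.39
Denominator: 148 + 33.39 = 181.39
CON2 = 100 / 181.39 = 0.5513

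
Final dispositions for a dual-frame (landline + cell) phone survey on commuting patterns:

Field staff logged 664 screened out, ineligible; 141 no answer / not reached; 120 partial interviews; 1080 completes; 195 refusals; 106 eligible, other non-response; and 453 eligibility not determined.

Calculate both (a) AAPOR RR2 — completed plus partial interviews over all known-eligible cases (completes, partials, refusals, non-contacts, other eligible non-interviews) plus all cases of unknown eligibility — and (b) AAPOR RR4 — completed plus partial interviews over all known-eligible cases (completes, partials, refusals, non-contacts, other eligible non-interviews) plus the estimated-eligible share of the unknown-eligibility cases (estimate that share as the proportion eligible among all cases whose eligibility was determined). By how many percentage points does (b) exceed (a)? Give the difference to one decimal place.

3.8

Numerator = 1080 + 120 = 1200
Denom = 1080 + 120 + 195 + 141 + 106 + 453 = 2095
RR2 = 1200 / 2095 = 0.5728
Eligible (known) = 1080 + 120 + 195 + 141 + 106 = 1642
e = 1642 / (1642 + 664) = 1642 / 2306 = 0.7121
e × U = 0.7121 × 453 = 322.58
Denom = 1642 + 322.58 = 1964.58
RR4 = 1200 / 1964.58 = 0.6108
Difference = 61.08 − 57.28 = 3.80 percentage points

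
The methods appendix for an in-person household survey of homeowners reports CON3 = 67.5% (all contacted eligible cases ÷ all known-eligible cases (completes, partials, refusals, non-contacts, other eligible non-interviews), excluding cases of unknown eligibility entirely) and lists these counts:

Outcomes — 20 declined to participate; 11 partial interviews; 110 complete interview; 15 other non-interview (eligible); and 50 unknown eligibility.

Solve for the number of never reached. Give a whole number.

Top: 110 + 11 + 20 + 15 = 156
CON3 = 156 / D = 0.675
D = 156 / 0.675 = 231.1
Remaining denominator categories sum to 156
never reached = 231.1 − 156 ≈ 75

75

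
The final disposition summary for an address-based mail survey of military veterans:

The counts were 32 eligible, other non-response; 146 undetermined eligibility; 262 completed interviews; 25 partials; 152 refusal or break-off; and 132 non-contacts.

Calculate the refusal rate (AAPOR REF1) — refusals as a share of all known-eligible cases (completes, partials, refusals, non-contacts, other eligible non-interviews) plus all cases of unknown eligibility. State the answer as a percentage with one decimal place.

Top: 152
Denominator: 262 + 25 + 152 + 132 + 32 + 146 = 749
REF1 = 152 / 749 = 0.2029

20.3%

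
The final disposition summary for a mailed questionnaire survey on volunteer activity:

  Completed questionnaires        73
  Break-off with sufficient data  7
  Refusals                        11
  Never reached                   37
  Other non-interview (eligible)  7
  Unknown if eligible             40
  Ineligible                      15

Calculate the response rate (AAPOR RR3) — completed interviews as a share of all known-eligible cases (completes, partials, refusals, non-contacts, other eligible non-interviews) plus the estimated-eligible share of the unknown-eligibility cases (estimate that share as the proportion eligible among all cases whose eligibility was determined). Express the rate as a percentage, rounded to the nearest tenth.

Numerator: 73
Eligible (known): 73 + 7 + 11 + 37 + 7 = 135
e = 135 / (135 + 15) = 135 / 150 = 0.9000
Eligible share of unknowns: 0.9000 × 40 = 36.00
Denom: 135 + 36.00 = 171.00
RR3 = 73 / 171.00 = 0.4269

42.7%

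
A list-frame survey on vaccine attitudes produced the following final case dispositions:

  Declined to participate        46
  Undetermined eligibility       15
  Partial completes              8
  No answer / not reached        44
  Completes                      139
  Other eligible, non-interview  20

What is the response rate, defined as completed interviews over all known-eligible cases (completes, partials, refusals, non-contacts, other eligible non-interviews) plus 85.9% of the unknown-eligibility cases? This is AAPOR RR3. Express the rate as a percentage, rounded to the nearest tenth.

51.5%

Numerator → 139
Eligible (known) → 139 + 8 + 46 + 44 + 20 = 257
e × U → 0.8590 × 15 = 12.88
Denominator → 257 + 12.88 = 269.88
RR3 = 139 / 269.88 = 0.5150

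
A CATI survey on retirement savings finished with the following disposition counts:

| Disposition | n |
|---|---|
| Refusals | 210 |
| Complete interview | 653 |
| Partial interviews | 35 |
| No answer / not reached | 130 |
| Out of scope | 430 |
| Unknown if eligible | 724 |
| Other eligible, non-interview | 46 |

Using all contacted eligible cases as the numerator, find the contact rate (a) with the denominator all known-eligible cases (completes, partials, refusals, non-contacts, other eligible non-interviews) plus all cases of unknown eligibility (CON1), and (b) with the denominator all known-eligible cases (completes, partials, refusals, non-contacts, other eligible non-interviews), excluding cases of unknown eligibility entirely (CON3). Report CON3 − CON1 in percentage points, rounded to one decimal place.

Numerator: 653 + 35 + 210 + 46 = 944
Denom: 653 + 35 + 210 + 130 + 46 + 724 = 1798
CON1 = 944 / 1798 = 0.5250
Denom: 653 + 35 + 210 + 130 + 46 = 1074
CON3 = 944 / 1074 = 0.8790
Difference = 87.90 − 52.50 = 35.40 percentage points

35.4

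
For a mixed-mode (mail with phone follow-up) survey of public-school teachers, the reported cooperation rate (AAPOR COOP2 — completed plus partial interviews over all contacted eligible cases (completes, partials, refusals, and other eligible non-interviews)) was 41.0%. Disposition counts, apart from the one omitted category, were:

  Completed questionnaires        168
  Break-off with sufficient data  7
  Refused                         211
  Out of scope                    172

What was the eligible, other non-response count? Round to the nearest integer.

Numerator = 168 + 7 = 175
COOP2 = 175 / D = 0.410
D = 175 / 0.410 = 426.8
Rest of base = 386
eligible, other non-response = 426.8 − 386 ≈ 41

41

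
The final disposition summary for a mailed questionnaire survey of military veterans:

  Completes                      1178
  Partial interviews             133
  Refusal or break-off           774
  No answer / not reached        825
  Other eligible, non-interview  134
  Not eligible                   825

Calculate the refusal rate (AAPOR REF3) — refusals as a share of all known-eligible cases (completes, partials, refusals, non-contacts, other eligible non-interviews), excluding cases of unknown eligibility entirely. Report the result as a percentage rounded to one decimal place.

Top → 774
Denominator → 1178 + 133 + 774 + 825 + 134 = 3044
REF3 = 774 / 3044 = 0.2543

25.4%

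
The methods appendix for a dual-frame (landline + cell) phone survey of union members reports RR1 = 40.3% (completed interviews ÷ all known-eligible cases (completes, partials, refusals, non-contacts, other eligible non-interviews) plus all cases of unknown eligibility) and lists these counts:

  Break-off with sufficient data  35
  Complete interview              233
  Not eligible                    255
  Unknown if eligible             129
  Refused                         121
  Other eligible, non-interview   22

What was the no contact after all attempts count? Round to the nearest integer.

38

RR1 = 233 / D = 0.403
D = 233 / 0.403 = 578.2
Other denominator terms total 540
no contact after all attempts = 578.2 − 540 ≈ 38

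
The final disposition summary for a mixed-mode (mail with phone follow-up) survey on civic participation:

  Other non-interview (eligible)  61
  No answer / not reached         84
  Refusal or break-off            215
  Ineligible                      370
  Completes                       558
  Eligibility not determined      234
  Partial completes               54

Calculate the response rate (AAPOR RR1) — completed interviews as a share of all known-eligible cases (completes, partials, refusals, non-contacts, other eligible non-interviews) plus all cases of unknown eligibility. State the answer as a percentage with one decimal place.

46.3%

Top → 558
Base → 558 + 54 + 215 + 84 + 61 + 234 = 1206
RR1 = 558 / 1206 = 0.4627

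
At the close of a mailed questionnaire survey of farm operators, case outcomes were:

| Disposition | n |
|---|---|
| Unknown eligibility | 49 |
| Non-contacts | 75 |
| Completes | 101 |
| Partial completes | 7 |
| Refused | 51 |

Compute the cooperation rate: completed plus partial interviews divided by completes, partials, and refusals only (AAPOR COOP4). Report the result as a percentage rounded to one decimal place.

67.9%

Top → 101 + 7 = 108
Denom → 101 + 7 + 51 = 159
COOP4 = 108 / 159 = 0.6792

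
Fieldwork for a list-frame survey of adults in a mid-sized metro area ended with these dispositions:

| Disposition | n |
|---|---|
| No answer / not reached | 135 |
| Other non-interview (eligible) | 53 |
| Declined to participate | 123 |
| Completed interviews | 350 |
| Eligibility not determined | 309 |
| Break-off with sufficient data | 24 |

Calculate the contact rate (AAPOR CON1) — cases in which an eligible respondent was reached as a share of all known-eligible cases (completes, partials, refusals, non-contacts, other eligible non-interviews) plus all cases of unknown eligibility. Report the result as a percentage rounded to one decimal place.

55.3%

Numerator: 350 + 24 + 123 + 53 = 550
Denom: 350 + 24 + 123 + 135 + 53 + 309 = 994
CON1 = 550 / 994 = 0.5533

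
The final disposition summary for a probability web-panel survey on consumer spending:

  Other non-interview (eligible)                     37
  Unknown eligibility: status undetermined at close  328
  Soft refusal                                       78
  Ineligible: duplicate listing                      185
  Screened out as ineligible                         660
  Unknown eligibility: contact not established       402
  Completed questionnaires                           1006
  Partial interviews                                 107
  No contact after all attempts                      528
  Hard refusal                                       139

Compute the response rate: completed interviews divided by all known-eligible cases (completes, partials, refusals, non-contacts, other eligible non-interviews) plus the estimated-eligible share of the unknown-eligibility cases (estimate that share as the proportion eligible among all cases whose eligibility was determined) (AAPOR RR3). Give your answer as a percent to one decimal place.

Refusal or break-off = 139 + 78 = 217
Undetermined eligibility = 402 + 328 = 730
Out of scope = 660 + 185 = 845
Numerator → 1006
Known eligible → 1006 + 107 + 217 + 528 + 37 = 1895
e = 1895 / (1895 + 845) = 1895 / 2740 = 0.6916
Eligible share of unknowns → 0.6916 × 730 = 504.87
Denom → 1895 + 504.87 = 2399.87
RR3 = 1006 / 2399.87 = 0.4192

41.9%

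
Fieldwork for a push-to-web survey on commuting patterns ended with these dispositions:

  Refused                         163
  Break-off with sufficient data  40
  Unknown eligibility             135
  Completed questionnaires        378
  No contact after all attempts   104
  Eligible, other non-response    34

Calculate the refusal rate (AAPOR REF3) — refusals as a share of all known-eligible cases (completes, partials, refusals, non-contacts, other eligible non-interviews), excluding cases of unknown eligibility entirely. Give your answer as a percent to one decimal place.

22.7%

Numerator = 163
Denominator = 378 + 40 + 163 + 104 + 34 = 719
REF3 = 163 / 719 = 0.2267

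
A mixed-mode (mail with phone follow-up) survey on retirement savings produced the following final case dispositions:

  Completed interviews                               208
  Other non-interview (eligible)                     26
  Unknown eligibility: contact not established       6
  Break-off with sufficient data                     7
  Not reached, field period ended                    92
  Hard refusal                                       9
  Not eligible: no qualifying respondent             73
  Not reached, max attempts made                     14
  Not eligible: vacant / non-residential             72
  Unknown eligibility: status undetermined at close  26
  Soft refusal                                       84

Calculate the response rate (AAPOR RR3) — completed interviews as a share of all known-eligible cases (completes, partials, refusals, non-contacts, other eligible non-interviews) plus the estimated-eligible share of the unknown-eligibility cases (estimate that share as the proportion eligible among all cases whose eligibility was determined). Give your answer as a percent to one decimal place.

Refusals = 9 + 84 = 93
No contact after all attempts = 92 + 14 = 106
Unknown if eligible = 6 + 26 = 32
Out of scope = 73 + 72 = 145
Top = 208
Eligible (known) = 208 + 7 + 93 + 106 + 26 = 440
e = 440 / (440 + 145) = 440 / 585 = 0.7521
Estimated eligible among unknowns = 0.7521 × 32 = 24.07
Base = 440 + 24.07 = 464.07
RR3 = 208 / 464.07 = 0.4482

44.8%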